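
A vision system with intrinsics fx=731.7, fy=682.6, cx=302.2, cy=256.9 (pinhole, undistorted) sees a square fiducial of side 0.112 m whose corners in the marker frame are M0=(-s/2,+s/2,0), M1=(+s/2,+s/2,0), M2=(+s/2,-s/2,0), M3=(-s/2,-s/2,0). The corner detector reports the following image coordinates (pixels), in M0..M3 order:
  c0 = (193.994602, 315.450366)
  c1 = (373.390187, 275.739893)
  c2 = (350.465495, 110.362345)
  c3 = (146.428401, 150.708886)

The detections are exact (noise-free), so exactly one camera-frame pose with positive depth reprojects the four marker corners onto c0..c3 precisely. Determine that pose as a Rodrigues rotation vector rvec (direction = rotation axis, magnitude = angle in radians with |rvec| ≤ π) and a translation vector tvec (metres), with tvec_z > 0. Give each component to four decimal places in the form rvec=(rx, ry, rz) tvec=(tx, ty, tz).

rvec=(0.4690, -0.1504, -0.1999) tvec=(-0.0193, -0.0239, 0.4181)

Intrinsics K: fx=731.7, fy=682.6, cx=302.2, cy=256.9
Marker side s = 0.112 m; corners in marker frame (Z=0):
  M0 = (-0.0560, +0.0560, 0)
  M1 = (+0.0560, +0.0560, 0)
  M2 = (+0.0560, -0.0560, 0)
  M3 = (-0.0560, -0.0560, 0)
Detected image corners:
  c0 = (193.994602, 315.450366) px
  c1 = (373.390187, 275.739893) px
  c2 = (350.465495, 110.362345) px
  c3 = (146.428401, 150.708886) px
Planar DLT: solve 8×8 A·h = b for H (H[2,2]=1):
  H  [+1767.07168 +607.17344 +268.41322]
  H  [-307.47368 +1709.15063 +217.90912]
  H  [+0.23349 +1.10467 +1.00000]
B = K⁻¹H; ‖b₁‖=2.391686, ‖b₂‖=2.391686; λ = 2/(‖b₁‖+‖b₂‖) = 0.418115, sign → tz>0 ⇒ λ=+0.418115
r₁ = λ·B[:,0] = (+0.96944,-0.22508,+0.09762); r₂ = λ·B[:,1] = (+0.15620,+0.87308,+0.46188)
r₃ = r₁×r₂ = (-0.18919,-0.43252,+0.88155); SVD([r₁ r₂ r₃]) → R = UVᵀ:
  R  [+0.96944 +0.15620 -0.18919]
  R  [-0.22508 +0.87308 -0.43252]
  R  [+0.09762 +0.46188 +0.88155]
t = (-0.01931, -0.02388, +0.41812) m
tr R = 2.724070; θ = arccos((tr R − 1)/2) = 0.531525 rad = 30.454°
axis k = ((R−Rᵀ)₃₂, (R−Rᵀ)₁₃, (R−Rᵀ)₂₁) / (2 sinθ) = (+0.882312, -0.282943, -0.376123)
rvec = θ·k = (+0.468971, -0.150391, -0.199919)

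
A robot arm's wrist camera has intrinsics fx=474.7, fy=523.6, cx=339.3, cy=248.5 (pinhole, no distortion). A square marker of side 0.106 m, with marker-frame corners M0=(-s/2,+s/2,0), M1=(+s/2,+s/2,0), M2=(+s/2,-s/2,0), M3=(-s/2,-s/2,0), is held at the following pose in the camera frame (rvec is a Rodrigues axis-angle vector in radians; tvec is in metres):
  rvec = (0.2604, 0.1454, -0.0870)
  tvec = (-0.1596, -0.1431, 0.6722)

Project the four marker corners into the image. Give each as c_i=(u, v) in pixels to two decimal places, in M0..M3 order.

c0=(198.10, 181.66) c1=(267.93, 174.57) c2=(256.96, 89.47) c3=(184.62, 98.93)

Intrinsics K: fx=474.7, fy=523.6, cx=339.3, cy=248.5
Marker side s = 0.106 m; corners in marker frame (Z=0):
  M0 = (-0.0530, +0.0530, 0)
  M1 = (+0.0530, +0.0530, 0)
  M2 = (+0.0530, -0.0530, 0)
  M3 = (-0.0530, -0.0530, 0)
rvec = (0.2604, 0.1454, -0.0870), |rvec| = θ = 0.31067 rad = 17.800°
Rodrigues: sinθ=0.30570, 1−cosθ=0.04787; R = I + sinθ·[k]× + (1−cosθ)·[k]×²:
    [+0.98576 +0.10439 +0.13184]
    [-0.06683 +0.96261 -0.26251]
    [-0.15431 +0.24996 +0.95588]
t = (-0.1596, -0.1431, 0.6722) m
M0: Pc = R·M0+t = (-0.20631, -0.08854, +0.69363); u = 474.7·(-0.20631)/0.69363 + 339.3 = 198.1048, v = 523.6·(-0.08854)/0.69363 + 248.5 = 181.6638
M1: Pc = R·M1+t = (-0.10182, -0.09562, +0.67727); u = 474.7·(-0.10182)/0.67727 + 339.3 = 267.9325, v = 523.6·(-0.09562)/0.67727 + 248.5 = 174.5731
M2: Pc = R·M2+t = (-0.11289, -0.19766, +0.65077); u = 474.7·(-0.11289)/0.65077 + 339.3 = 256.9556, v = 523.6·(-0.19766)/0.65077 + 248.5 = 89.4663
M3: Pc = R·M3+t = (-0.21738, -0.19058, +0.66713); u = 474.7·(-0.21738)/0.66713 + 339.3 = 184.6238, v = 523.6·(-0.19058)/0.66713 + 248.5 = 98.9252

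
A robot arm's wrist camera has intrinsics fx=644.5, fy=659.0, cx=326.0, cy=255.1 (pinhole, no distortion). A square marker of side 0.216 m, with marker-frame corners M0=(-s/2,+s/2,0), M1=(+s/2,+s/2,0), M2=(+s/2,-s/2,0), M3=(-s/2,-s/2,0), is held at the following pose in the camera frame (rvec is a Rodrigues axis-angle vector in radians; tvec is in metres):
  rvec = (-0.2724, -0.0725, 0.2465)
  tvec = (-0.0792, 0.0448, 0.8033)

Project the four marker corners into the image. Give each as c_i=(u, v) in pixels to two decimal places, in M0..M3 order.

c0=(151.27, 356.61) c1=(326.27, 401.41) c2=(364.67, 232.32) c3=(202.59, 189.07)

Intrinsics K: fx=644.5, fy=659.0, cx=326.0, cy=255.1
Marker side s = 0.216 m; corners in marker frame (Z=0):
  M0 = (-0.1080, +0.1080, 0)
  M1 = (+0.1080, +0.1080, 0)
  M2 = (+0.1080, -0.1080, 0)
  M3 = (-0.1080, -0.1080, 0)
rvec = (-0.2724, -0.0725, 0.2465), |rvec| = θ = 0.37446 rad = 21.455°
Rodrigues: sinθ=0.36577, 1−cosθ=0.06929; R = I + sinθ·[k]× + (1−cosθ)·[k]×²:
    [+0.96737 -0.23102 -0.10400]
    [+0.25054 +0.93330 +0.25725]
    [+0.03763 -0.27491 +0.96073]
t = (-0.0792, 0.0448, 0.8033) m
M0: Pc = R·M0+t = (-0.20863, +0.11854, +0.76955); u = 644.5·(-0.20863)/0.76955 + 326.0 = 151.2736, v = 659.0·(+0.11854)/0.76955 + 255.1 = 356.6104
M1: Pc = R·M1+t = (+0.00033, +0.17265, +0.77767); u = 644.5·(+0.00033)/0.77767 + 326.0 = 326.2704, v = 659.0·(+0.17265)/0.77767 + 255.1 = 401.4075
M2: Pc = R·M2+t = (+0.05023, -0.02894, +0.83705); u = 644.5·(+0.05023)/0.83705 + 326.0 = 364.6726, v = 659.0·(-0.02894)/0.83705 + 255.1 = 232.3172
M3: Pc = R·M3+t = (-0.15873, -0.08305, +0.82893); u = 644.5·(-0.15873)/0.82893 + 326.0 = 202.5883, v = 659.0·(-0.08305)/0.82893 + 255.1 = 189.0709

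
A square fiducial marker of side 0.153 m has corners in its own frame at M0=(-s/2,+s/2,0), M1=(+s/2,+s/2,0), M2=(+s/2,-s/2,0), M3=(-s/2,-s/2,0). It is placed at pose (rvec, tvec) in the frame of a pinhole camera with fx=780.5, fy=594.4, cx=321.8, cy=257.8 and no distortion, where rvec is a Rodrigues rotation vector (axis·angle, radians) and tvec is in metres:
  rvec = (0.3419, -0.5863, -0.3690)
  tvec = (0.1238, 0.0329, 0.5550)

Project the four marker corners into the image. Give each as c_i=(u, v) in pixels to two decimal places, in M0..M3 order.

c0=(439.42, 401.38) c1=(573.90, 322.16) c2=(551.49, 186.41) c3=(396.32, 255.85)

Intrinsics K: fx=780.5, fy=594.4, cx=321.8, cy=257.8
Marker side s = 0.153 m; corners in marker frame (Z=0):
  M0 = (-0.0765, +0.0765, 0)
  M1 = (+0.0765, +0.0765, 0)
  M2 = (+0.0765, -0.0765, 0)
  M3 = (-0.0765, -0.0765, 0)
rvec = (0.3419, -0.5863, -0.3690), |rvec| = θ = 0.77253 rad = 44.263°
Rodrigues: sinθ=0.69795, 1−cosθ=0.28385; R = I + sinθ·[k]× + (1−cosθ)·[k]×²:
    [+0.77174 +0.23803 -0.58970]
    [-0.42872 +0.87964 -0.20599]
    [+0.46969 +0.41179 +0.78091]
t = (0.1238, 0.0329, 0.5550) m
M0: Pc = R·M0+t = (+0.08297, +0.13299, +0.55057); u = 780.5·(+0.08297)/0.55057 + 321.8 = 439.4217, v = 594.4·(+0.13299)/0.55057 + 257.8 = 401.3764
M1: Pc = R·M1+t = (+0.20105, +0.06740, +0.62243); u = 780.5·(+0.20105)/0.62243 + 321.8 = 573.9041, v = 594.4·(+0.06740)/0.62243 + 257.8 = 322.1602
M2: Pc = R·M2+t = (+0.16463, -0.06719, +0.55943); u = 780.5·(+0.16463)/0.55943 + 321.8 = 551.4854, v = 594.4·(-0.06719)/0.55943 + 257.8 = 186.4105
M3: Pc = R·M3+t = (+0.04655, -0.00160, +0.48757); u = 780.5·(+0.04655)/0.48757 + 321.8 = 396.3206, v = 594.4·(-0.00160)/0.48757 + 257.8 = 255.8548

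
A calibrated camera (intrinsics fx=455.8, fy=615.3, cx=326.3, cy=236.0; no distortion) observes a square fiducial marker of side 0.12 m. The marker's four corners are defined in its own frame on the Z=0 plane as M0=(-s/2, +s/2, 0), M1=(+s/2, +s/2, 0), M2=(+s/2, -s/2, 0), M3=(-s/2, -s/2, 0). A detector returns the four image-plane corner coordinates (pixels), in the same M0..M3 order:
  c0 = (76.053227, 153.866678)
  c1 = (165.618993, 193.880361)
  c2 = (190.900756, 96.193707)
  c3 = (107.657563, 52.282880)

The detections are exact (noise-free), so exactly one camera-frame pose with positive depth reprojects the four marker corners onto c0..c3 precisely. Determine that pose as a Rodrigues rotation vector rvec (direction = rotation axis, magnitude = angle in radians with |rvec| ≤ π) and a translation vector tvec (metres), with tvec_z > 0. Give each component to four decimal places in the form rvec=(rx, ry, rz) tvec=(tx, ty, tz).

Intrinsics K: fx=455.8, fy=615.3, cx=326.3, cy=236.0
Marker side s = 0.12 m; corners in marker frame (Z=0):
  M0 = (-0.0600, +0.0600, 0)
  M1 = (+0.0600, +0.0600, 0)
  M2 = (+0.0600, -0.0600, 0)
  M3 = (-0.0600, -0.0600, 0)
Detected image corners:
  c0 = (76.053227, 153.866678) px
  c1 = (165.618993, 193.880361) px
  c2 = (190.900756, 96.193707) px
  c3 = (107.657563, 52.282880) px
Planar DLT: solve 8×8 A·h = b for H (H[2,2]=1):
  H  [+788.46366 -295.81793 +136.76088]
  H  [+413.60849 +775.04850 +123.38112]
  H  [+0.51181 -0.44130 +1.00000]
B = K⁻¹H; ‖b₁‖=1.532130, ‖b₂‖=1.532130; λ = 2/(‖b₁‖+‖b₂‖) = 0.652686, sign → tz>0 ⇒ λ=+0.652686
r₁ = λ·B[:,0] = (+0.88990,+0.31061,+0.33405); r₂ = λ·B[:,1] = (-0.21740,+0.93262,-0.28803)
r₃ = r₁×r₂ = (-0.40101,+0.18370,+0.89747); SVD([r₁ r₂ r₃]) → R = UVᵀ:
  R  [+0.88990 -0.21740 -0.40101]
  R  [+0.31061 +0.93262 +0.18370]
  R  [+0.33405 -0.28803 +0.89747]
t = (-0.27141, -0.11946, +0.65269) m
tr R = 2.719988; θ = arccos((tr R − 1)/2) = 0.535539 rad = 30.684°
axis k = ((R−Rᵀ)₃₂, (R−Rᵀ)₁₃, (R−Rᵀ)₂₁) / (2 sinθ) = (-0.462206, -0.720217, +0.517351)
rvec = θ·k = (-0.247530, -0.385704, +0.277062)

rvec=(-0.2475, -0.3857, 0.2771) tvec=(-0.2714, -0.1195, 0.6527)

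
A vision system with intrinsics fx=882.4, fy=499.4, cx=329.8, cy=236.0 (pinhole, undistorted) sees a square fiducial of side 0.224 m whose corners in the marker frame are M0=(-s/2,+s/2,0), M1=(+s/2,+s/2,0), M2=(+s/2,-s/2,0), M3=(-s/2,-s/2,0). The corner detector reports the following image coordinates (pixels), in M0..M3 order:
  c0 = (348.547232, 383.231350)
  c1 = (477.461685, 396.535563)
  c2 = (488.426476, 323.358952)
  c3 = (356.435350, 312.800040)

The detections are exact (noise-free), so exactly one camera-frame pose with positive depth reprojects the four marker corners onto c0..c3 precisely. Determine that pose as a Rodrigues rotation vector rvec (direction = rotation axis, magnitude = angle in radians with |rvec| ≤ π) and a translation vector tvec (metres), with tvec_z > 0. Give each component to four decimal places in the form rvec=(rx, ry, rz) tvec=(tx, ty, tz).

rvec=(0.1282, 0.2871, 0.0768) tvec=(0.1462, 0.3529, 1.4909)

Intrinsics K: fx=882.4, fy=499.4, cx=329.8, cy=236.0
Marker side s = 0.224 m; corners in marker frame (Z=0):
  M0 = (-0.1120, +0.1120, 0)
  M1 = (+0.1120, +0.1120, 0)
  M2 = (+0.1120, -0.1120, 0)
  M3 = (-0.1120, -0.1120, 0)
Detected image corners:
  c0 = (348.547232, 383.231350) px
  c1 = (477.461685, 396.535563) px
  c2 = (488.426476, 323.358952) px
  c3 = (356.435350, 312.800040) px
Planar DLT: solve 8×8 A·h = b for H (H[2,2]=1):
  H  [+504.63445 -3.57124 +416.31079]
  H  [-12.49291 +352.93961 +354.22657]
  H  [-0.18595 +0.09185 +1.00000]
B = K⁻¹H; ‖b₁‖=0.670749, ‖b₂‖=0.670749; λ = 2/(‖b₁‖+‖b₂‖) = 1.490870, sign → tz>0 ⇒ λ=+1.490870
r₁ = λ·B[:,0] = (+0.95622,+0.09371,-0.27722); r₂ = λ·B[:,1] = (-0.05722,+0.98893,+0.13694)
r₃ = r₁×r₂ = (+0.28699,-0.11508,+0.95100); SVD([r₁ r₂ r₃]) → R = UVᵀ:
  R  [+0.95622 -0.05722 +0.28699]
  R  [+0.09371 +0.98893 -0.11508]
  R  [-0.27722 +0.13694 +0.95100]
t = (+0.14617, +0.35294, +1.49087) m
tr R = 2.896147; θ = arccos((tr R − 1)/2) = 0.323673 rad = 18.545°
axis k = ((R−Rᵀ)₃₂, (R−Rᵀ)₁₃, (R−Rᵀ)₂₁) / (2 sinθ) = (+0.396198, +0.886979, +0.237268)
rvec = θ·k = (+0.128239, +0.287091, +0.076797)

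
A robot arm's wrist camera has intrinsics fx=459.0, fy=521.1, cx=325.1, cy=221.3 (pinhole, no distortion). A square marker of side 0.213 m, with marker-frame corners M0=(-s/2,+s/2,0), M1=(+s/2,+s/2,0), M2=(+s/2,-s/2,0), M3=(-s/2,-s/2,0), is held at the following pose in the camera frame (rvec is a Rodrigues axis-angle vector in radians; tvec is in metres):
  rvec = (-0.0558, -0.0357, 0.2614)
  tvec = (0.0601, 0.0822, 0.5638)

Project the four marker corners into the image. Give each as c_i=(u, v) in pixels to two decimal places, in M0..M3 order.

Intrinsics K: fx=459.0, fy=521.1, cx=325.1, cy=221.3
Marker side s = 0.213 m; corners in marker frame (Z=0):
  M0 = (-0.1065, +0.1065, 0)
  M1 = (+0.1065, +0.1065, 0)
  M2 = (+0.1065, -0.1065, 0)
  M3 = (-0.1065, -0.1065, 0)
rvec = (-0.0558, -0.0357, 0.2614), |rvec| = θ = 0.26966 rad = 15.451°
Rodrigues: sinθ=0.26641, 1−cosθ=0.03614; R = I + sinθ·[k]× + (1−cosθ)·[k]×²:
    [+0.96541 -0.25725 -0.04252]
    [+0.25923 +0.96449 +0.05049]
    [+0.02802 -0.05976 +0.99782]
t = (0.0601, 0.0822, 0.5638) m
M0: Pc = R·M0+t = (-0.07011, +0.15731, +0.55445); u = 459.0·(-0.07011)/0.55445 + 325.1 = 267.0569, v = 521.1·(+0.15731)/0.55445 + 221.3 = 369.1478
M1: Pc = R·M1+t = (+0.13552, +0.21253, +0.56042); u = 459.0·(+0.13552)/0.56042 + 325.1 = 436.0937, v = 521.1·(+0.21253)/0.56042 + 221.3 = 418.9160
M2: Pc = R·M2+t = (+0.19031, +0.00709, +0.57315); u = 459.0·(+0.19031)/0.57315 + 325.1 = 477.5104, v = 521.1·(+0.00709)/0.57315 + 221.3 = 227.7459
M3: Pc = R·M3+t = (-0.01532, -0.04813, +0.56718); u = 459.0·(-0.01532)/0.56718 + 325.1 = 312.7033, v = 521.1·(-0.04813)/0.56718 + 221.3 = 177.0831

c0=(267.06, 369.15) c1=(436.09, 418.92) c2=(477.51, 227.75) c3=(312.70, 177.08)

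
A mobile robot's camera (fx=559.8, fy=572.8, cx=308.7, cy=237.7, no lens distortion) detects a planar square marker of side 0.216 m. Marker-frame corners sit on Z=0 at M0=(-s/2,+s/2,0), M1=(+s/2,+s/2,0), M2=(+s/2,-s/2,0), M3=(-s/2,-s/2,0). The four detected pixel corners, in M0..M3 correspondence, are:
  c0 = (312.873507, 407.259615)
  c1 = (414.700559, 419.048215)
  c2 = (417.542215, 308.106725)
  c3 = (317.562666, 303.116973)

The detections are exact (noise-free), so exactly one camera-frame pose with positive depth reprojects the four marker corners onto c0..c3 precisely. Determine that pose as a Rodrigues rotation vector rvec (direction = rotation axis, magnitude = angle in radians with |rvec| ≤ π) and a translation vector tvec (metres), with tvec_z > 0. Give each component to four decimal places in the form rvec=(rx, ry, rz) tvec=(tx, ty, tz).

Intrinsics K: fx=559.8, fy=572.8, cx=308.7, cy=237.7
Marker side s = 0.216 m; corners in marker frame (Z=0):
  M0 = (-0.1080, +0.1080, 0)
  M1 = (+0.1080, +0.1080, 0)
  M2 = (+0.1080, -0.1080, 0)
  M3 = (-0.1080, -0.1080, 0)
Detected image corners:
  c0 = (312.873507, 407.259615) px
  c1 = (414.700559, 419.048215) px
  c2 = (417.542215, 308.106725) px
  c3 = (317.562666, 303.116973) px
Planar DLT: solve 8×8 A·h = b for H (H[2,2]=1):
  H  [+362.79575 -52.45321 +364.13491]
  H  [-63.83519 +463.10592 +358.69958]
  H  [-0.28524 -0.09541 +1.00000]
B = K⁻¹H; ‖b₁‖=0.854427, ‖b₂‖=0.854427; λ = 2/(‖b₁‖+‖b₂‖) = 1.170375, sign → tz>0 ⇒ λ=+1.170375
r₁ = λ·B[:,0] = (+0.94259,+0.00811,-0.33384); r₂ = λ·B[:,1] = (-0.04809,+0.99258,-0.11167)
r₃ = r₁×r₂ = (+0.33046,+0.12131,+0.93599); SVD([r₁ r₂ r₃]) → R = UVᵀ:
  R  [+0.94259 -0.04809 +0.33046]
  R  [+0.00811 +0.99258 +0.12131]
  R  [-0.33384 -0.11167 +0.93599]
t = (+0.11590, +0.24723, +1.17037) m
tr R = 2.871167; θ = arccos((tr R − 1)/2) = 0.360888 rad = 20.677°
axis k = ((R−Rᵀ)₃₂, (R−Rᵀ)₁₃, (R−Rᵀ)₂₁) / (2 sinθ) = (-0.329897, +0.940658, +0.079568)
rvec = θ·k = (-0.119056, +0.339472, +0.028715)

rvec=(-0.1191, 0.3395, 0.0287) tvec=(0.1159, 0.2472, 1.1704)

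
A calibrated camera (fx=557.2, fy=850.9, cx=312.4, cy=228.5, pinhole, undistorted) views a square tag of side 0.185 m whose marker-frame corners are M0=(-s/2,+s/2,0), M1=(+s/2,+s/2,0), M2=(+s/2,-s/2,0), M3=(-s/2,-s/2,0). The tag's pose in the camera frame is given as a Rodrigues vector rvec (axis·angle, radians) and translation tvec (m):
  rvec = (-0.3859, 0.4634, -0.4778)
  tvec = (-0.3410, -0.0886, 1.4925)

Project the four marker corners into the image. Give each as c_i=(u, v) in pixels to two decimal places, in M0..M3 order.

Intrinsics K: fx=557.2, fy=850.9, cx=312.4, cy=228.5
Marker side s = 0.185 m; corners in marker frame (Z=0):
  M0 = (-0.0925, +0.0925, 0)
  M1 = (+0.0925, +0.0925, 0)
  M2 = (+0.0925, -0.0925, 0)
  M3 = (-0.0925, -0.0925, 0)
rvec = (-0.3859, 0.4634, -0.4778), |rvec| = θ = 0.76938 rad = 44.082°
Rodrigues: sinθ=0.69569, 1−cosθ=0.28166; R = I + sinθ·[k]× + (1−cosθ)·[k]×²:
    [+0.78920 +0.34695 +0.50675]
    [-0.51713 +0.82052 +0.24359]
    [-0.33128 -0.45429 +0.82697]
t = (-0.3410, -0.0886, 1.4925) m
M0: Pc = R·M0+t = (-0.38191, +0.03513, +1.48112); u = 557.2·(-0.38191)/1.48112 + 312.4 = 168.7257, v = 850.9·(+0.03513)/1.48112 + 228.5 = 248.6831
M1: Pc = R·M1+t = (-0.23591, -0.06054, +1.41983); u = 557.2·(-0.23591)/1.41983 + 312.4 = 219.8208, v = 850.9·(-0.06054)/1.41983 + 228.5 = 192.2209
M2: Pc = R·M2+t = (-0.30009, -0.21233, +1.50388); u = 557.2·(-0.30009)/1.50388 + 312.4 = 201.2133, v = 850.9·(-0.21233)/1.50388 + 228.5 = 108.3618
M3: Pc = R·M3+t = (-0.44609, -0.11666, +1.56517); u = 557.2·(-0.44609)/1.56517 + 312.4 = 153.5904, v = 850.9·(-0.11666)/1.56517 + 228.5 = 165.0760

c0=(168.73, 248.68) c1=(219.82, 192.22) c2=(201.21, 108.36) c3=(153.59, 165.08)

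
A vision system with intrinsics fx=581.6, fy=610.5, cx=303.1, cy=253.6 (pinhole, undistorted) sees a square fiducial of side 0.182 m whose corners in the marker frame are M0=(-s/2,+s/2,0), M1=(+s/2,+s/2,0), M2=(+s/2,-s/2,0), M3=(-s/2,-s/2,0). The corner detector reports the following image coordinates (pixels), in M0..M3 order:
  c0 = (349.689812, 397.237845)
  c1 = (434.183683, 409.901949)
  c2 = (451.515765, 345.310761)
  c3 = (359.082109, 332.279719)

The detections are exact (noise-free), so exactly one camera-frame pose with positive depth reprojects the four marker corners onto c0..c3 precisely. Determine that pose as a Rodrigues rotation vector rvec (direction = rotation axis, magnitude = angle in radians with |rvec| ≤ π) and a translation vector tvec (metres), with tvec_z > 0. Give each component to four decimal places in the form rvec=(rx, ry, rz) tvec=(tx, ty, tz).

rvec=(0.6158, 0.1139, 0.0962) tvec=(0.1962, 0.2341, 1.2013)

Intrinsics K: fx=581.6, fy=610.5, cx=303.1, cy=253.6
Marker side s = 0.182 m; corners in marker frame (Z=0):
  M0 = (-0.0910, +0.0910, 0)
  M1 = (+0.0910, +0.0910, 0)
  M2 = (+0.0910, -0.0910, 0)
  M3 = (-0.0910, -0.0910, 0)
Detected image corners:
  c0 = (349.689812, 397.237845) px
  c1 = (434.183683, 409.901949) px
  c2 = (451.515765, 345.310761) px
  c3 = (359.082109, 332.279719) px
Planar DLT: solve 8×8 A·h = b for H (H[2,2]=1):
  H  [+459.29634 +119.38672 +398.06336]
  H  [+46.51419 +535.32630 +372.56931]
  H  [-0.06475 +0.48336 +1.00000]
B = K⁻¹H; ‖b₁‖=0.832403, ‖b₂‖=0.832403; λ = 2/(‖b₁‖+‖b₂‖) = 1.201341, sign → tz>0 ⇒ λ=+1.201341
r₁ = λ·B[:,0] = (+0.98925,+0.12384,-0.07778); r₂ = λ·B[:,1] = (-0.05602,+0.81220,+0.58068)
r₃ = r₁×r₂ = (+0.13509,-0.57008,+0.81041); SVD([r₁ r₂ r₃]) → R = UVᵀ:
  R  [+0.98925 -0.05602 +0.13509]
  R  [+0.12384 +0.81220 -0.57008]
  R  [-0.07778 +0.58068 +0.81041]
t = (+0.19615, +0.23411, +1.20134) m
tr R = 2.611855; θ = arccos((tr R − 1)/2) = 0.633556 rad = 36.300°
axis k = ((R−Rᵀ)₃₂, (R−Rᵀ)₁₃, (R−Rᵀ)₂₁) / (2 sinθ) = (+0.971907, +0.179783, +0.151905)
rvec = θ·k = (+0.615757, +0.113903, +0.096241)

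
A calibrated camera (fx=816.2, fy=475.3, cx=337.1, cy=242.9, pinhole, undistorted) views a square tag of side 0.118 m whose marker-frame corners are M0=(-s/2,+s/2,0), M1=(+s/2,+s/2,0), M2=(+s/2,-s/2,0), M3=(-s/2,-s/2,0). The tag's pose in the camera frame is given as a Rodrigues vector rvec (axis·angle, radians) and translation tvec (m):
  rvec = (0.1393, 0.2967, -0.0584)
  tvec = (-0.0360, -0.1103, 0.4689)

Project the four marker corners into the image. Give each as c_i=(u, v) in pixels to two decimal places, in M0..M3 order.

c0=(192.10, 194.98) c1=(381.41, 186.84) c2=(366.03, 60.02) c3=(171.87, 77.64)

Intrinsics K: fx=816.2, fy=475.3, cx=337.1, cy=242.9
Marker side s = 0.118 m; corners in marker frame (Z=0):
  M0 = (-0.0590, +0.0590, 0)
  M1 = (+0.0590, +0.0590, 0)
  M2 = (+0.0590, -0.0590, 0)
  M3 = (-0.0590, -0.0590, 0)
rvec = (0.1393, 0.2967, -0.0584), |rvec| = θ = 0.33294 rad = 19.076°
Rodrigues: sinθ=0.32682, 1−cosθ=0.05491; R = I + sinθ·[k]× + (1−cosθ)·[k]×²:
    [+0.95470 +0.07780 +0.28722]
    [-0.03685 +0.98870 -0.14532]
    [-0.29528 +0.12816 +0.94678]
t = (-0.0360, -0.1103, 0.4689) m
M0: Pc = R·M0+t = (-0.08774, -0.04979, +0.49388); u = 816.2·(-0.08774)/0.49388 + 337.1 = 192.1042, v = 475.3·(-0.04979)/0.49388 + 242.9 = 194.9809
M1: Pc = R·M1+t = (+0.02492, -0.05414, +0.45904); u = 816.2·(+0.02492)/0.45904 + 337.1 = 381.4050, v = 475.3·(-0.05414)/0.45904 + 242.9 = 186.8411
M2: Pc = R·M2+t = (+0.01574, -0.17081, +0.44392); u = 816.2·(+0.01574)/0.44392 + 337.1 = 366.0345, v = 475.3·(-0.17081)/0.44392 + 242.9 = 60.0174
M3: Pc = R·M3+t = (-0.09692, -0.16646, +0.47876); u = 816.2·(-0.09692)/0.47876 + 337.1 = 171.8729, v = 475.3·(-0.16646)/0.47876 + 242.9 = 77.6442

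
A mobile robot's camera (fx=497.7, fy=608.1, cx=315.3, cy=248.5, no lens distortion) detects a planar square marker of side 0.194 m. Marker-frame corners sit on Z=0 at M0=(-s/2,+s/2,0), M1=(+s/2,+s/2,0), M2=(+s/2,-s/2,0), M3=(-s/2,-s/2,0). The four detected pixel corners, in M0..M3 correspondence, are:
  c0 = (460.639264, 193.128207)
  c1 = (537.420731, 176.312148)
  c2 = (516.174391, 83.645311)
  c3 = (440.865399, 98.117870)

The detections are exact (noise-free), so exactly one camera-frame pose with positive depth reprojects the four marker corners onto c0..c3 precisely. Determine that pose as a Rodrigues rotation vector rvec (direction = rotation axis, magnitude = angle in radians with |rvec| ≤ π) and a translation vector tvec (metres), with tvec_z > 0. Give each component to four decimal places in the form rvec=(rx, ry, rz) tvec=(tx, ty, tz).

Intrinsics K: fx=497.7, fy=608.1, cx=315.3, cy=248.5
Marker side s = 0.194 m; corners in marker frame (Z=0):
  M0 = (-0.0970, +0.0970, 0)
  M1 = (+0.0970, +0.0970, 0)
  M2 = (+0.0970, -0.0970, 0)
  M3 = (-0.0970, -0.0970, 0)
Detected image corners:
  c0 = (460.639264, 193.128207) px
  c1 = (537.420731, 176.312148) px
  c2 = (516.174391, 83.645311) px
  c3 = (440.865399, 98.117870) px
Planar DLT: solve 8×8 A·h = b for H (H[2,2]=1):
  H  [+444.36800 +42.83625 +489.04251]
  H  [-65.78378 +465.90058 +137.13357]
  H  [+0.10727 -0.12874 +1.00000]
B = K⁻¹H; ‖b₁‖=0.845609, ‖b₂‖=0.845609; λ = 2/(‖b₁‖+‖b₂‖) = 1.182580, sign → tz>0 ⇒ λ=+1.182580
r₁ = λ·B[:,0] = (+0.97550,-0.17977,+0.12685); r₂ = λ·B[:,1] = (+0.19823,+0.96826,-0.15225)
r₃ = r₁×r₂ = (-0.09546,+0.17366,+0.98017); SVD([r₁ r₂ r₃]) → R = UVᵀ:
  R  [+0.97550 +0.19823 -0.09546]
  R  [-0.17977 +0.96826 +0.17366]
  R  [+0.12685 -0.15225 +0.98017]
t = (+0.41283, -0.21658, +1.18258) m
tr R = 2.923922; θ = arccos((tr R − 1)/2) = 0.276704 rad = 15.854°
axis k = ((R−Rᵀ)₃₂, (R−Rᵀ)₁₃, (R−Rᵀ)₂₁) / (2 sinθ) = (-0.596495, -0.406882, -0.691839)
rvec = θ·k = (-0.165053, -0.112586, -0.191435)

rvec=(-0.1651, -0.1126, -0.1914) tvec=(0.4128, -0.2166, 1.1826)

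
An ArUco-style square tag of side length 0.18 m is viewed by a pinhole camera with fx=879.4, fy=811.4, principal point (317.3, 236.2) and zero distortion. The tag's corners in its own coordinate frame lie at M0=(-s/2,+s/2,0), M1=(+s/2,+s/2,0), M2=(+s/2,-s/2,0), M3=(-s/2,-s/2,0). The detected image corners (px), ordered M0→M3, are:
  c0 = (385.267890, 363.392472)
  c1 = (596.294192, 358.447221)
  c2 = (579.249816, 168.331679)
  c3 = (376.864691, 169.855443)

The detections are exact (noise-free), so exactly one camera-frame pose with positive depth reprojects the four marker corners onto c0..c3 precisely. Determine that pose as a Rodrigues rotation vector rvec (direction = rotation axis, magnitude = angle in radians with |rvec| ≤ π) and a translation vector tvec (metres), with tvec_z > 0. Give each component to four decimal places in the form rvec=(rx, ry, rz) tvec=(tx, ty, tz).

Intrinsics K: fx=879.4, fy=811.4, cx=317.3, cy=236.2
Marker side s = 0.18 m; corners in marker frame (Z=0):
  M0 = (-0.0900, +0.0900, 0)
  M1 = (+0.0900, +0.0900, 0)
  M2 = (+0.0900, -0.0900, 0)
  M3 = (-0.0900, -0.0900, 0)
Detected image corners:
  c0 = (385.267890, 363.392472) px
  c1 = (596.294192, 358.447221) px
  c2 = (579.249816, 168.331679) px
  c3 = (376.864691, 169.855443) px
Planar DLT: solve 8×8 A·h = b for H (H[2,2]=1):
  H  [+1193.90749 -44.44625 +485.16720]
  H  [+7.43003 +1002.52263 +262.93756]
  H  [+0.09508 -0.23810 +1.00000]
B = K⁻¹H; ‖b₁‖=1.326874, ‖b₂‖=1.326874; λ = 2/(‖b₁‖+‖b₂‖) = 0.753651, sign → tz>0 ⇒ λ=+0.753651
r₁ = λ·B[:,0] = (+0.99733,-0.01396,+0.07165); r₂ = λ·B[:,1] = (+0.02665,+0.98341,-0.17944)
r₃ = r₁×r₂ = (-0.06796,+0.18087,+0.98116); SVD([r₁ r₂ r₃]) → R = UVᵀ:
  R  [+0.99733 +0.02665 -0.06796]
  R  [-0.01396 +0.98341 +0.18087]
  R  [+0.07165 -0.17944 +0.98116]
t = (+0.14386, +0.02483, +0.75365) m
tr R = 2.961894; θ = arccos((tr R − 1)/2) = 0.195518 rad = 11.202°
axis k = ((R−Rᵀ)₃₂, (R−Rᵀ)₁₃, (R−Rᵀ)₂₁) / (2 sinθ) = (-0.927341, -0.359325, -0.104523)
rvec = θ·k = (-0.181312, -0.070254, -0.020436)

rvec=(-0.1813, -0.0703, -0.0204) tvec=(0.1439, 0.0248, 0.7537)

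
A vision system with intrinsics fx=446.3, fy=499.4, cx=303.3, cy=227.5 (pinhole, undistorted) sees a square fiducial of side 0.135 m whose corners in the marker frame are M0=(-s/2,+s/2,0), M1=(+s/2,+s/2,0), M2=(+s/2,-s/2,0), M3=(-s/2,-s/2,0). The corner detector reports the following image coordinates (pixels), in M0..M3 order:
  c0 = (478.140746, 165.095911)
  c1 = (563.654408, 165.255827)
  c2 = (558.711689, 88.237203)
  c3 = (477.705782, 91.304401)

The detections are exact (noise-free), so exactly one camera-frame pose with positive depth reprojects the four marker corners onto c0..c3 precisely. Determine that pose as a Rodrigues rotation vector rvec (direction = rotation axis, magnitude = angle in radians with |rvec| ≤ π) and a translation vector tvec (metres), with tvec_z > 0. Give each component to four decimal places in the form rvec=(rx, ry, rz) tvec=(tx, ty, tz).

rvec=(-0.3273, 0.2512, 0.0765) tvec=(0.3809, -0.1597, 0.7895)

Intrinsics K: fx=446.3, fy=499.4, cx=303.3, cy=227.5
Marker side s = 0.135 m; corners in marker frame (Z=0):
  M0 = (-0.0675, +0.0675, 0)
  M1 = (+0.0675, +0.0675, 0)
  M2 = (+0.0675, -0.0675, 0)
  M3 = (-0.0675, -0.0675, 0)
Detected image corners:
  c0 = (478.140746, 165.095911) px
  c1 = (563.654408, 165.255827) px
  c2 = (558.711689, 88.237203) px
  c3 = (477.705782, 91.304401) px
Planar DLT: solve 8×8 A·h = b for H (H[2,2]=1):
  H  [+447.68098 -183.36625 +518.60574]
  H  [-52.45355 +508.50794 +126.49531]
  H  [-0.32454 -0.39056 +1.00000]
B = K⁻¹H; ‖b₁‖=1.266682, ‖b₂‖=1.266682; λ = 2/(‖b₁‖+‖b₂‖) = 0.789464, sign → tz>0 ⇒ λ=+0.789464
r₁ = λ·B[:,0] = (+0.96603,+0.03380,-0.25622); r₂ = λ·B[:,1] = (-0.11482,+0.94432,-0.30833)
r₃ = r₁×r₂ = (+0.23153,+0.32728,+0.91612); SVD([r₁ r₂ r₃]) → R = UVᵀ:
  R  [+0.96603 -0.11482 +0.23153]
  R  [+0.03380 +0.94432 +0.32728]
  R  [-0.25622 -0.30833 +0.91612]
t = (+0.38086, -0.15967, +0.78946) m
tr R = 2.826476; θ = arccos((tr R − 1)/2) = 0.419635 rad = 24.043°
axis k = ((R−Rᵀ)₃₂, (R−Rᵀ)₁₃, (R−Rᵀ)₂₁) / (2 sinθ) = (-0.780033, +0.598568, +0.182384)
rvec = θ·k = (-0.327329, +0.251180, +0.076535)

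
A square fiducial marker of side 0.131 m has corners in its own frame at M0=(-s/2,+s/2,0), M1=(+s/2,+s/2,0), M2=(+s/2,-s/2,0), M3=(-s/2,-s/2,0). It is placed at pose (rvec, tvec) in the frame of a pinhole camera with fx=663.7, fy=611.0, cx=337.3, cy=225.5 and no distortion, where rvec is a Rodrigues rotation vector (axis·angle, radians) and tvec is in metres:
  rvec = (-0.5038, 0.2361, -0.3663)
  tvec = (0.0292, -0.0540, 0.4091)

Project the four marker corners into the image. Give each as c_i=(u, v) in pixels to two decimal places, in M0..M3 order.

c0=(316.91, 265.67) c1=(531.06, 180.99) c2=(444.68, 37.85) c3=(265.46, 115.42)

Intrinsics K: fx=663.7, fy=611.0, cx=337.3, cy=225.5
Marker side s = 0.131 m; corners in marker frame (Z=0):
  M0 = (-0.0655, +0.0655, 0)
  M1 = (+0.0655, +0.0655, 0)
  M2 = (+0.0655, -0.0655, 0)
  M3 = (-0.0655, -0.0655, 0)
rvec = (-0.5038, 0.2361, -0.3663), |rvec| = θ = 0.66613 rad = 38.167°
Rodrigues: sinθ=0.61795, 1−cosθ=0.21378; R = I + sinθ·[k]× + (1−cosθ)·[k]×²:
    [+0.90850 +0.28250 +0.30793]
    [-0.39711 +0.81307 +0.42569]
    [-0.13011 -0.50903 +0.85086]
t = (0.0292, -0.0540, 0.4091) m
M0: Pc = R·M0+t = (-0.01180, +0.02527, +0.38428); u = 663.7·(-0.01180)/0.38428 + 337.3 = 316.9145, v = 611.0·(+0.02527)/0.38428 + 225.5 = 265.6742
M1: Pc = R·M1+t = (+0.10721, -0.02675, +0.36724); u = 663.7·(+0.10721)/0.36724 + 337.3 = 531.0595, v = 611.0·(-0.02675)/0.36724 + 225.5 = 180.9864
M2: Pc = R·M2+t = (+0.07020, -0.13327, +0.43392); u = 663.7·(+0.07020)/0.43392 + 337.3 = 444.6792, v = 611.0·(-0.13327)/0.43392 + 225.5 = 37.8469
M3: Pc = R·M3+t = (-0.04881, -0.08125, +0.45096); u = 663.7·(-0.04881)/0.45096 + 337.3 = 265.4639, v = 611.0·(-0.08125)/0.45096 + 225.5 = 115.4224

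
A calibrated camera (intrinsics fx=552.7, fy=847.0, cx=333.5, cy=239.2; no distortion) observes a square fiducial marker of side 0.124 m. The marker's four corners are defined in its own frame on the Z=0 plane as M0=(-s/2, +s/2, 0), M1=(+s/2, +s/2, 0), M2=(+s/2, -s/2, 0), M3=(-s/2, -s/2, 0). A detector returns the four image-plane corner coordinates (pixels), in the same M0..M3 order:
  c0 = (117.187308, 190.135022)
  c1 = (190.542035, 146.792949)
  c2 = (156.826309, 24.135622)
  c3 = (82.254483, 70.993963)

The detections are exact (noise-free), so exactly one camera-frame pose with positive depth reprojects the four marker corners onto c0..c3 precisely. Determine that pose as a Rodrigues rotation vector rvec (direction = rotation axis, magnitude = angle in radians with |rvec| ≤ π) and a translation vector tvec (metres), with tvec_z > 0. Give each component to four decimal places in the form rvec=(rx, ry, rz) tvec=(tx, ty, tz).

rvec=(0.1921, 0.0992, -0.3523) tvec=(-0.2931, -0.1265, 0.8227)

Intrinsics K: fx=552.7, fy=847.0, cx=333.5, cy=239.2
Marker side s = 0.124 m; corners in marker frame (Z=0):
  M0 = (-0.0620, +0.0620, 0)
  M1 = (+0.0620, +0.0620, 0)
  M2 = (+0.0620, -0.0620, 0)
  M3 = (-0.0620, -0.0620, 0)
Detected image corners:
  c0 = (117.187308, 190.135022) px
  c1 = (190.542035, 146.792949) px
  c2 = (156.826309, 24.135622) px
  c3 = (82.254483, 70.993963) px
Planar DLT: solve 8×8 A·h = b for H (H[2,2]=1):
  H  [+574.85205 +305.00475 +136.55996]
  H  [-380.56843 +997.09580 +109.00664]
  H  [-0.15774 +0.20591 +1.00000]
B = K⁻¹H; ‖b₁‖=1.215538, ‖b₂‖=1.215538; λ = 2/(‖b₁‖+‖b₂‖) = 0.822681, sign → tz>0 ⇒ λ=+0.822681
r₁ = λ·B[:,0] = (+0.93396,-0.33299,-0.12977); r₂ = λ·B[:,1] = (+0.35178,+0.92063,+0.16940)
r₃ = r₁×r₂ = (+0.06306,-0.20386,+0.97697); SVD([r₁ r₂ r₃]) → R = UVᵀ:
  R  [+0.93396 +0.35178 +0.06306]
  R  [-0.33299 +0.92063 -0.20386]
  R  [-0.12977 +0.16940 +0.97697]
t = (-0.29314, -0.12646, +0.82268) m
tr R = 2.831552; θ = arccos((tr R − 1)/2) = 0.413360 rad = 23.684°
axis k = ((R−Rᵀ)₃₂, (R−Rᵀ)₁₃, (R−Rᵀ)₂₁) / (2 sinθ) = (+0.464607, +0.240024, -0.852367)
rvec = θ·k = (+0.192050, +0.099216, -0.352334)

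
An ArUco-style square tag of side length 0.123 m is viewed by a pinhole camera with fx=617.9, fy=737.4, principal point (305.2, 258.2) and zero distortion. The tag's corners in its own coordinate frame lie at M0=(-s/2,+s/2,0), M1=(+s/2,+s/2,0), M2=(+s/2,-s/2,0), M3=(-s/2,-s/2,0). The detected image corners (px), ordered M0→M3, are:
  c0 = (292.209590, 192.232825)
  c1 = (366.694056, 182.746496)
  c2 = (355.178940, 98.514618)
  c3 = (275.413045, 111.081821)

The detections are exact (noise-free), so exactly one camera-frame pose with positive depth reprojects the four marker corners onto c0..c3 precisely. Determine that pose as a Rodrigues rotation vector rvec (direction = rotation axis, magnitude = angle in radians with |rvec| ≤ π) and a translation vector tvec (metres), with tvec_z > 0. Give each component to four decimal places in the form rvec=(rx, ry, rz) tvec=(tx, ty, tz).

Intrinsics K: fx=617.9, fy=737.4, cx=305.2, cy=258.2
Marker side s = 0.123 m; corners in marker frame (Z=0):
  M0 = (-0.0615, +0.0615, 0)
  M1 = (+0.0615, +0.0615, 0)
  M2 = (+0.0615, -0.0615, 0)
  M3 = (-0.0615, -0.0615, 0)
Detected image corners:
  c0 = (292.209590, 192.232825) px
  c1 = (366.694056, 182.746496) px
  c2 = (355.178940, 98.514618) px
  c3 = (275.413045, 111.081821) px
Planar DLT: solve 8×8 A·h = b for H (H[2,2]=1):
  H  [+554.28987 +308.06713 +322.10473]
  H  [-121.80796 +759.46713 +147.73944]
  H  [-0.22320 +0.59770 +1.00000]
B = K⁻¹H; ‖b₁‖=1.035399, ‖b₂‖=1.035399; λ = 2/(‖b₁‖+‖b₂‖) = 0.965812, sign → tz>0 ⇒ λ=+0.965812
r₁ = λ·B[:,0] = (+0.97286,-0.08406,-0.21557); r₂ = λ·B[:,1] = (+0.19639,+0.79258,+0.57727)
r₃ = r₁×r₂ = (+0.12234,-0.60394,+0.78758); SVD([r₁ r₂ r₃]) → R = UVᵀ:
  R  [+0.97286 +0.19639 +0.12234]
  R  [-0.08406 +0.79258 -0.60394]
  R  [-0.21557 +0.57727 +0.78758]
t = (+0.02642, -0.14468, +0.96581) m
tr R = 2.553030; θ = arccos((tr R − 1)/2) = 0.681680 rad = 39.057°
axis k = ((R−Rᵀ)₃₂, (R−Rᵀ)₁₃, (R−Rᵀ)₂₁) / (2 sinθ) = (+0.937323, +0.268140, -0.222545)
rvec = θ·k = (+0.638955, +0.182785, -0.151704)

rvec=(0.6390, 0.1828, -0.1517) tvec=(0.0264, -0.1447, 0.9658)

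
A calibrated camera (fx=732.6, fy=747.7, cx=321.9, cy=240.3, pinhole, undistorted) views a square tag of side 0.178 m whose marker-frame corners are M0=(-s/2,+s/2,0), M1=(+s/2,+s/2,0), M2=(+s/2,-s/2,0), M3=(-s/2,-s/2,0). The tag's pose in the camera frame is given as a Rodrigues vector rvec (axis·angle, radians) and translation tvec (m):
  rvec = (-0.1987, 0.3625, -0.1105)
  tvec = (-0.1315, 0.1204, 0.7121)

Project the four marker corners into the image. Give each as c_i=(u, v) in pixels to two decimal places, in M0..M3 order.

c0=(111.47, 467.48) c1=(275.02, 459.62) c2=(264.21, 262.68) c3=(109.64, 285.83)

Intrinsics K: fx=732.6, fy=747.7, cx=321.9, cy=240.3
Marker side s = 0.178 m; corners in marker frame (Z=0):
  M0 = (-0.0890, +0.0890, 0)
  M1 = (+0.0890, +0.0890, 0)
  M2 = (+0.0890, -0.0890, 0)
  M3 = (-0.0890, -0.0890, 0)
rvec = (-0.1987, 0.3625, -0.1105), |rvec| = θ = 0.42790 rad = 24.517°
Rodrigues: sinθ=0.41496, 1−cosθ=0.09016; R = I + sinθ·[k]× + (1−cosθ)·[k]×²:
    [+0.92928 +0.07169 +0.36235]
    [-0.14263 +0.97455 +0.17297]
    [-0.34073 -0.21242 +0.91585]
t = (-0.1315, 0.1204, 0.7121) m
M0: Pc = R·M0+t = (-0.20783, +0.21983, +0.72352); u = 732.6·(-0.20783)/0.72352 + 321.9 = 111.4662, v = 747.7·(+0.21983)/0.72352 + 240.3 = 467.4751
M1: Pc = R·M1+t = (-0.04241, +0.19444, +0.66287); u = 732.6·(-0.04241)/0.66287 + 321.9 = 275.0248, v = 747.7·(+0.19444)/0.66287 + 240.3 = 459.6240
M2: Pc = R·M2+t = (-0.05517, +0.02097, +0.70068); u = 732.6·(-0.05517)/0.70068 + 321.9 = 264.2120, v = 747.7·(+0.02097)/0.70068 + 240.3 = 262.6789
M3: Pc = R·M3+t = (-0.22059, +0.04636, +0.76133); u = 732.6·(-0.22059)/0.76133 + 321.9 = 109.6377, v = 747.7·(+0.04636)/0.76133 + 240.3 = 285.8293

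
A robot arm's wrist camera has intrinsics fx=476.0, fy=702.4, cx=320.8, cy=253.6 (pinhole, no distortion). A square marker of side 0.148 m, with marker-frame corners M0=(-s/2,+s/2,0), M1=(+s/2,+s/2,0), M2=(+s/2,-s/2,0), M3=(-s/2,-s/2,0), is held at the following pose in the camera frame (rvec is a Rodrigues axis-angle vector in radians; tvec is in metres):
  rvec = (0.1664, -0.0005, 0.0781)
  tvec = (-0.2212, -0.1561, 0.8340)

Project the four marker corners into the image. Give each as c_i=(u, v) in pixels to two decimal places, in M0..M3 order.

c0=(151.54, 179.61) c1=(234.69, 189.23) c2=(238.79, 63.02) c3=(153.16, 52.95)

Intrinsics K: fx=476.0, fy=702.4, cx=320.8, cy=253.6
Marker side s = 0.148 m; corners in marker frame (Z=0):
  M0 = (-0.0740, +0.0740, 0)
  M1 = (+0.0740, +0.0740, 0)
  M2 = (+0.0740, -0.0740, 0)
  M3 = (-0.0740, -0.0740, 0)
rvec = (0.1664, -0.0005, 0.0781), |rvec| = θ = 0.18382 rad = 10.532°
Rodrigues: sinθ=0.18278, 1−cosθ=0.01685; R = I + sinθ·[k]× + (1−cosθ)·[k]×²:
    [+0.99696 -0.07770 +0.00598]
    [+0.07762 +0.98315 -0.16548]
    [+0.00698 +0.16545 +0.98619]
t = (-0.2212, -0.1561, 0.8340) m
M0: Pc = R·M0+t = (-0.30072, -0.08909, +0.84573); u = 476.0·(-0.30072)/0.84573 + 320.8 = 151.5431, v = 702.4·(-0.08909)/0.84573 + 253.6 = 179.6078
M1: Pc = R·M1+t = (-0.15318, -0.07760, +0.84676); u = 476.0·(-0.15318)/0.84676 + 320.8 = 234.6937, v = 702.4·(-0.07760)/0.84676 + 253.6 = 189.2272
M2: Pc = R·M2+t = (-0.14168, -0.22311, +0.82227); u = 476.0·(-0.14168)/0.82227 + 320.8 = 238.7867, v = 702.4·(-0.22311)/0.82227 + 253.6 = 63.0160
M3: Pc = R·M3+t = (-0.28922, -0.23460, +0.82124); u = 476.0·(-0.28922)/0.82124 + 320.8 = 153.1621, v = 702.4·(-0.23460)/0.82124 + 253.6 = 52.9511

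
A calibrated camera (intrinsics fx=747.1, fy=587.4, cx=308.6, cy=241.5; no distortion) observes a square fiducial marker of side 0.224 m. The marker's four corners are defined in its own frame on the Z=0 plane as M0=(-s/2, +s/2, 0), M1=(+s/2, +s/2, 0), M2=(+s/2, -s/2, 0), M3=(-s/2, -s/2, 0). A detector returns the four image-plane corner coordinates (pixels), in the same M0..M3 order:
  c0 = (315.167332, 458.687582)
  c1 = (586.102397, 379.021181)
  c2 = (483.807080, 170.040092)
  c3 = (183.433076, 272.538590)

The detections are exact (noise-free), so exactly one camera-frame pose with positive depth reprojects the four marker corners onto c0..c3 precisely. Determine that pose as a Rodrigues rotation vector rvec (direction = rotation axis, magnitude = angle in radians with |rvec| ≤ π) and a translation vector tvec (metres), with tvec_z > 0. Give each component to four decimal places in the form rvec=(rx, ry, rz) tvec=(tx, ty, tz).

rvec=(0.3387, 0.0723, -0.4248) tvec=(0.0605, 0.0797, 0.5437)

Intrinsics K: fx=747.1, fy=587.4, cx=308.6, cy=241.5
Marker side s = 0.224 m; corners in marker frame (Z=0):
  M0 = (-0.1120, +0.1120, 0)
  M1 = (+0.1120, +0.1120, 0)
  M2 = (+0.1120, -0.1120, 0)
  M3 = (-0.1120, -0.1120, 0)
Detected image corners:
  c0 = (315.167332, 458.687582) px
  c1 = (586.102397, 379.021181) px
  c2 = (483.807080, 170.040092) px
  c3 = (183.433076, 272.538590) px
Planar DLT: solve 8×8 A·h = b for H (H[2,2]=1):
  H  [+1170.87658 +745.72804 +391.74024]
  H  [-485.19053 +1061.29338 +327.62371]
  H  [-0.25556 +0.56476 +1.00000]
B = K⁻¹H; ‖b₁‖=1.839367, ‖b₂‖=1.839367; λ = 2/(‖b₁‖+‖b₂‖) = 0.543665, sign → tz>0 ⇒ λ=+0.543665
r₁ = λ·B[:,0] = (+0.90944,-0.39194,-0.13894); r₂ = λ·B[:,1] = (+0.41584,+0.85604,+0.30704)
r₃ = r₁×r₂ = (-0.00141,-0.33701,+0.94150); SVD([r₁ r₂ r₃]) → R = UVᵀ:
  R  [+0.90944 +0.41584 -0.00141]
  R  [-0.39194 +0.85604 -0.33701]
  R  [-0.13894 +0.30704 +0.94150]
t = (+0.06050, +0.07971, +0.54367) m
tr R = 2.706976; θ = arccos((tr R − 1)/2) = 0.548154 rad = 31.407°
axis k = ((R−Rᵀ)₃₂, (R−Rᵀ)₁₃, (R−Rᵀ)₂₁) / (2 sinθ) = (+0.617961, +0.131956, -0.775056)
rvec = θ·k = (+0.338738, +0.072332, -0.424850)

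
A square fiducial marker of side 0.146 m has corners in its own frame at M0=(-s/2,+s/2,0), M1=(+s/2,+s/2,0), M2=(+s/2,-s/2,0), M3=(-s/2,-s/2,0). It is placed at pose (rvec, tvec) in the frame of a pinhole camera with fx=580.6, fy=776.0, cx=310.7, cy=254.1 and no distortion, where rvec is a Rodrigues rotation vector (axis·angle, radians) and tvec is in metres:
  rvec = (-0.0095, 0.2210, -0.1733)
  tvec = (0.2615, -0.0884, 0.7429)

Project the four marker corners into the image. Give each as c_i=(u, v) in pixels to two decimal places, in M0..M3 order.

Intrinsics K: fx=580.6, fy=776.0, cx=310.7, cy=254.1
Marker side s = 0.146 m; corners in marker frame (Z=0):
  M0 = (-0.0730, +0.0730, 0)
  M1 = (+0.0730, +0.0730, 0)
  M2 = (+0.0730, -0.0730, 0)
  M3 = (-0.0730, -0.0730, 0)
rvec = (-0.0095, 0.2210, -0.1733), |rvec| = θ = 0.28101 rad = 16.100°
Rodrigues: sinθ=0.27732, 1−cosθ=0.03922; R = I + sinθ·[k]× + (1−cosθ)·[k]×²:
    [+0.96082 +0.16999 +0.21892]
    [-0.17207 +0.98504 -0.00965]
    [-0.21729 -0.02840 +0.97569]
t = (0.2615, -0.0884, 0.7429) m
M0: Pc = R·M0+t = (+0.20377, -0.00393, +0.75669); u = 580.6·(+0.20377)/0.75669 + 310.7 = 467.0500, v = 776.0·(-0.00393)/0.75669 + 254.1 = 250.0686
M1: Pc = R·M1+t = (+0.34405, -0.02905, +0.72497); u = 580.6·(+0.34405)/0.72497 + 310.7 = 586.2372, v = 776.0·(-0.02905)/0.72497 + 254.1 = 223.0013
M2: Pc = R·M2+t = (+0.31923, -0.17287, +0.72911); u = 580.6·(+0.31923)/0.72911 + 310.7 = 564.9075, v = 776.0·(-0.17287)/0.72911 + 254.1 = 70.1140
M3: Pc = R·M3+t = (+0.17895, -0.14775, +0.76083); u = 580.6·(+0.17895)/0.76083 + 310.7 = 447.2592, v = 776.0·(-0.14775)/0.76083 + 254.1 = 103.4086

c0=(467.05, 250.07) c1=(586.24, 223.00) c2=(564.91, 70.11) c3=(447.26, 103.41)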